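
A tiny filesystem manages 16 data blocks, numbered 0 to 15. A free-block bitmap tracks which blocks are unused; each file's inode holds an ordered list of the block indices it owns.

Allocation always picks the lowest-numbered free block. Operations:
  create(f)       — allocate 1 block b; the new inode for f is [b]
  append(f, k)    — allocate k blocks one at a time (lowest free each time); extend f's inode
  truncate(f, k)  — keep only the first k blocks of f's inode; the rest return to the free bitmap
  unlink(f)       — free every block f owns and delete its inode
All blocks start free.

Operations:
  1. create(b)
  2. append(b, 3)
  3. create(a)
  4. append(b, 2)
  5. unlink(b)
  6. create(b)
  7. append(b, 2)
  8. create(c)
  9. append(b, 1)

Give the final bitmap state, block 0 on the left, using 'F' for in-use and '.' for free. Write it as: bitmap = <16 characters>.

bitmap = FFFFFF..........

[1] create(b) — b=0 (map F...............)
[2] append(b, 3) — b=0,1,2,3 (map FFFF............)
[3] create(a) — a=4 b=0,1,2,3 (map FFFFF...........)
[4] append(b, 2) — a=4 b=0,1,2,3,5,6 (map FFFFFFF.........)
[5] unlink(b) — a=4 (map ....F...........)
[6] create(b) — a=4 b=0 (map F...F...........)
[7] append(b, 2) — a=4 b=0,1,2 (map FFF.F...........)
[8] create(c) — a=4 b=0,1,2 c=3 (map FFFFF...........)
[9] append(b, 1) — a=4 b=0,1,2,5 c=3 (map FFFFFF..........)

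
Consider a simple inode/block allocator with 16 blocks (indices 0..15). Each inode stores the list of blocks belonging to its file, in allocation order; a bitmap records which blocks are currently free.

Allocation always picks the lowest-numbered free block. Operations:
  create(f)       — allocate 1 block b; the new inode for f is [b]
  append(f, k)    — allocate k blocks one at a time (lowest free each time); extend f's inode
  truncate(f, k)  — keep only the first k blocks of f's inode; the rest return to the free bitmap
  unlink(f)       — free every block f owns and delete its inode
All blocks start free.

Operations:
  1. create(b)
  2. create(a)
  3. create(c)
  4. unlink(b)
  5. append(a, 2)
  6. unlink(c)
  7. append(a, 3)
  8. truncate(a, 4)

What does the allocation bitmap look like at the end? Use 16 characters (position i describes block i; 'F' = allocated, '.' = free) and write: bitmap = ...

bitmap = FFFF............

after create(b) → b:[0]  free=[F...............]
after create(a) → a:[1], b:[0]  free=[FF..............]
after create(c) → a:[1], b:[0], c:[2]  free=[FFF.............]
after unlink(b) → a:[1], c:[2]  free=[.FF.............]
after append(a, 2) → a:[1, 0, 3], c:[2]  free=[FFFF............]
after unlink(c) → a:[1, 0, 3]  free=[FF.F............]
after append(a, 3) → a:[1, 0, 3, 2, 4, 5]  free=[FFFFFF..........]
after truncate(a, 4) → a:[1, 0, 3, 2]  free=[FFFF............]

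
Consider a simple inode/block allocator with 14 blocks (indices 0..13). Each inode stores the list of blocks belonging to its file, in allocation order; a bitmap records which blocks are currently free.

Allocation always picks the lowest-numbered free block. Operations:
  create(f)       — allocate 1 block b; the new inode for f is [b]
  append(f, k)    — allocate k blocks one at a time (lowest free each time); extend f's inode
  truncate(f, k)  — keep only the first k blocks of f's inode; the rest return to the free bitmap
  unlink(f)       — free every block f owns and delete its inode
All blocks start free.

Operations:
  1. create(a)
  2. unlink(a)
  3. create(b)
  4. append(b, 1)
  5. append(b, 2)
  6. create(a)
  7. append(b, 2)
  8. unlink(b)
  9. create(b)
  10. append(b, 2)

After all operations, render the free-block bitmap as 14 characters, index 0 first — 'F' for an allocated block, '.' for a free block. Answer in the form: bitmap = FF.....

bitmap = FFF.F.........

create(a): bitmap=F............. | a=[0]
unlink(a): bitmap=.............. | 
create(b): bitmap=F............. | b=[0]
append(b, 1): bitmap=FF............ | b=[0, 1]
append(b, 2): bitmap=FFFF.......... | b=[0, 1, 2, 3]
create(a): bitmap=FFFFF......... | a=[4] b=[0, 1, 2, 3]
append(b, 2): bitmap=FFFFFFF....... | a=[4] b=[0, 1, 2, 3, 5, 6]
unlink(b): bitmap=....F......... | a=[4]
create(b): bitmap=F...F......... | a=[4] b=[0]
append(b, 2): bitmap=FFF.F......... | a=[4] b=[0, 1, 2]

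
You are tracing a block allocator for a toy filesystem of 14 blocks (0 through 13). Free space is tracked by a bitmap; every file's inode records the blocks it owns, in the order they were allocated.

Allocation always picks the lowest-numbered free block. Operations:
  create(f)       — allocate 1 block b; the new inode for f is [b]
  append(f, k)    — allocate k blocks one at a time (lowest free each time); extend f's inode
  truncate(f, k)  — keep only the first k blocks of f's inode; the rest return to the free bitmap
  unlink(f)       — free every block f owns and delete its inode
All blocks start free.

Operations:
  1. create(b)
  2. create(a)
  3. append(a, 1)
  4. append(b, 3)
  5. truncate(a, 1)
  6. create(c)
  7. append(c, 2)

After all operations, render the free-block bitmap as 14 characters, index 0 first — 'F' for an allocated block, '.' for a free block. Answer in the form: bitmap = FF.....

bitmap = FFFFFFFF......

after create(b) → b:[0]  free=[F.............]
after create(a) → a:[1], b:[0]  free=[FF............]
after append(a, 1) → a:[1, 2], b:[0]  free=[FFF...........]
after append(b, 3) → a:[1, 2], b:[0, 3, 4, 5]  free=[FFFFFF........]
after truncate(a, 1) → a:[1], b:[0, 3, 4, 5]  free=[FF.FFF........]
after create(c) → a:[1], b:[0, 3, 4, 5], c:[2]  free=[FFFFFF........]
after append(c, 2) → a:[1], b:[0, 3, 4, 5], c:[2, 6, 7]  free=[FFFFFFFF......]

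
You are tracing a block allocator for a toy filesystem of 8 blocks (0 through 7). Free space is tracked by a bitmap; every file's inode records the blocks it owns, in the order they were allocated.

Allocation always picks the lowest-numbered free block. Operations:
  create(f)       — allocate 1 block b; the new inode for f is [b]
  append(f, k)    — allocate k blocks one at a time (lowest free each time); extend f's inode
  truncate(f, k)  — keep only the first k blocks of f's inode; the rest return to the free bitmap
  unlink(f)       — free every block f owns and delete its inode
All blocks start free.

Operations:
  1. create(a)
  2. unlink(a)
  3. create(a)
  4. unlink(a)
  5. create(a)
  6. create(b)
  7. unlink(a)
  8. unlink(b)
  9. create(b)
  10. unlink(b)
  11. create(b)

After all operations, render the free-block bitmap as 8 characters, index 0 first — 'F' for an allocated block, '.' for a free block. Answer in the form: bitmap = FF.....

bitmap = F.......

  1. create(a)  ⇒  F.......  {a→[0]}
  2. unlink(a)  ⇒  ........  {}
  3. create(a)  ⇒  F.......  {a→[0]}
  4. unlink(a)  ⇒  ........  {}
  5. create(a)  ⇒  F.......  {a→[0]}
  6. create(b)  ⇒  FF......  {a→[0]; b→[1]}
  7. unlink(a)  ⇒  .F......  {b→[1]}
  8. unlink(b)  ⇒  ........  {}
  9. create(b)  ⇒  F.......  {b→[0]}
  10. unlink(b)  ⇒  ........  {}
  11. create(b)  ⇒  F.......  {b→[0]}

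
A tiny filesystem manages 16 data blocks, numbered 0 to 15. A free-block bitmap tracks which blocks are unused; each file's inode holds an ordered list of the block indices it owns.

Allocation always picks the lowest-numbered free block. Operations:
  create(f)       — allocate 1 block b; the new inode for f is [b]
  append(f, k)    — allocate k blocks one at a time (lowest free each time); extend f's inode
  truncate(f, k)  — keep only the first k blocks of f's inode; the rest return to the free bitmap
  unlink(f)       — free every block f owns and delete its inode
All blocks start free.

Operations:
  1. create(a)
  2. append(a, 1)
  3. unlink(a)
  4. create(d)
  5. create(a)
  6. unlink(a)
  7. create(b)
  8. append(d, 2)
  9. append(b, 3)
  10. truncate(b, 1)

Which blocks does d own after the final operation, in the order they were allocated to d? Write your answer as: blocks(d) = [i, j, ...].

blocks(d) = [0, 2, 3]

  1. create(a)  ⇒  F...............  {a→[0]}
  2. append(a, 1)  ⇒  FF..............  {a→[0, 1]}
  3. unlink(a)  ⇒  ................  {}
  4. create(d)  ⇒  F...............  {d→[0]}
  5. create(a)  ⇒  FF..............  {a→[1]; d→[0]}
  6. unlink(a)  ⇒  F...............  {d→[0]}
  7. create(b)  ⇒  FF..............  {b→[1]; d→[0]}
  8. append(d, 2)  ⇒  FFFF............  {b→[1]; d→[0, 2, 3]}
  9. append(b, 3)  ⇒  FFFFFFF.........  {b→[1, 4, 5, 6]; d→[0, 2, 3]}
  10. truncate(b, 1)  ⇒  FFFF............  {b→[1]; d→[0, 2, 3]}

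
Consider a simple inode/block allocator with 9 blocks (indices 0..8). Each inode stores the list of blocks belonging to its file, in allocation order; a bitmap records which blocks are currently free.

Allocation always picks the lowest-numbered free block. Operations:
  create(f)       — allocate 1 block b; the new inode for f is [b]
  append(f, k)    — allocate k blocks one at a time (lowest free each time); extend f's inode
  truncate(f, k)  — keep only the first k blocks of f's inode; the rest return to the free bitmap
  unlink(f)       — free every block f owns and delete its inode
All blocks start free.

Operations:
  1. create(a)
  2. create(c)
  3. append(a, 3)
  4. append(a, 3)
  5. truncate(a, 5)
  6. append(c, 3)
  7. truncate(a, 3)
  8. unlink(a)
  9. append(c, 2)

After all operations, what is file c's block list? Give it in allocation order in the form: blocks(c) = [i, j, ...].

after create(a) → a:[0]  free=[F........]
after create(c) → a:[0], c:[1]  free=[FF.......]
after append(a, 3) → a:[0, 2, 3, 4], c:[1]  free=[FFFFF....]
after append(a, 3) → a:[0, 2, 3, 4, 5, 6, 7], c:[1]  free=[FFFFFFFF.]
after truncate(a, 5) → a:[0, 2, 3, 4, 5], c:[1]  free=[FFFFFF...]
after append(c, 3) → a:[0, 2, 3, 4, 5], c:[1, 6, 7, 8]  free=[FFFFFFFFF]
after truncate(a, 3) → a:[0, 2, 3], c:[1, 6, 7, 8]  free=[FFFF..FFF]
after unlink(a) → c:[1, 6, 7, 8]  free=[.F....FFF]
after append(c, 2) → c:[1, 6, 7, 8, 0, 2]  free=[FFF...FFF]

blocks(c) = [1, 6, 7, 8, 0, 2]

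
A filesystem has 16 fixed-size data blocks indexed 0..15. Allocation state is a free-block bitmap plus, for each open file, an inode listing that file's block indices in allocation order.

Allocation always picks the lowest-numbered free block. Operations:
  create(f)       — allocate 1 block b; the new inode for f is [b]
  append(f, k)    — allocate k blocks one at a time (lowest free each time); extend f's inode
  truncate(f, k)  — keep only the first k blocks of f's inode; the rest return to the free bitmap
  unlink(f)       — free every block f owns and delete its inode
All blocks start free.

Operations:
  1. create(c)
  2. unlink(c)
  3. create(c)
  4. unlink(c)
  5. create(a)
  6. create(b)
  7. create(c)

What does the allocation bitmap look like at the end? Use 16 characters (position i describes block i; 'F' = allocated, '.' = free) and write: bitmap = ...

after create(c) → c:[0]  free=[F...............]
after unlink(c) →   free=[................]
after create(c) → c:[0]  free=[F...............]
after unlink(c) →   free=[................]
after create(a) → a:[0]  free=[F...............]
after create(b) → a:[0], b:[1]  free=[FF..............]
after create(c) → a:[0], b:[1], c:[2]  free=[FFF.............]

bitmap = FFF.............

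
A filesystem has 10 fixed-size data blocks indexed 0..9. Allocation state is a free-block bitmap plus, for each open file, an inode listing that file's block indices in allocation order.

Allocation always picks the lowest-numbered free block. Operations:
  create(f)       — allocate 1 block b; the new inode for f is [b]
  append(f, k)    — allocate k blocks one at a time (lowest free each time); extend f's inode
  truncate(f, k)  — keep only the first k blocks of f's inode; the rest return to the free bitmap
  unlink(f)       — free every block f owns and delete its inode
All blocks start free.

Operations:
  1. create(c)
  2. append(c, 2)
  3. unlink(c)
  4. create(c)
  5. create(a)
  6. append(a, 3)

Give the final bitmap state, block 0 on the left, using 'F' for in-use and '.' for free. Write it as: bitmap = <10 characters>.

after create(c) → c:[0]  free=[F.........]
after append(c, 2) → c:[0, 1, 2]  free=[FFF.......]
after unlink(c) →   free=[..........]
after create(c) → c:[0]  free=[F.........]
after create(a) → a:[1], c:[0]  free=[FF........]
after append(a, 3) → a:[1, 2, 3, 4], c:[0]  free=[FFFFF.....]

bitmap = FFFFF.....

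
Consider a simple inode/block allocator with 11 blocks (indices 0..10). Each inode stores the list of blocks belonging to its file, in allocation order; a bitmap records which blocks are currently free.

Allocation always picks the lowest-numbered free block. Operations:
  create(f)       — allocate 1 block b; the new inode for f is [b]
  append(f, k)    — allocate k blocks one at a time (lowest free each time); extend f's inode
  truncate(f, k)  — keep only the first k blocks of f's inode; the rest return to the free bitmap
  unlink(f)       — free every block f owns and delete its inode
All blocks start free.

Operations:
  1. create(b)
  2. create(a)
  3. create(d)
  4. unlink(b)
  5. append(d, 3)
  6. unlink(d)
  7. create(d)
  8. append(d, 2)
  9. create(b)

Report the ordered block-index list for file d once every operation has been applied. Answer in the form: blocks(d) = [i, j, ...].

  1. create(b)  ⇒  F..........  {b→[0]}
  2. create(a)  ⇒  FF.........  {a→[1]; b→[0]}
  3. create(d)  ⇒  FFF........  {a→[1]; b→[0]; d→[2]}
  4. unlink(b)  ⇒  .FF........  {a→[1]; d→[2]}
  5. append(d, 3)  ⇒  FFFFF......  {a→[1]; d→[2, 0, 3, 4]}
  6. unlink(d)  ⇒  .F.........  {a→[1]}
  7. create(d)  ⇒  FF.........  {a→[1]; d→[0]}
  8. append(d, 2)  ⇒  FFFF.......  {a→[1]; d→[0, 2, 3]}
  9. create(b)  ⇒  FFFFF......  {a→[1]; b→[4]; d→[0, 2, 3]}

blocks(d) = [0, 2, 3]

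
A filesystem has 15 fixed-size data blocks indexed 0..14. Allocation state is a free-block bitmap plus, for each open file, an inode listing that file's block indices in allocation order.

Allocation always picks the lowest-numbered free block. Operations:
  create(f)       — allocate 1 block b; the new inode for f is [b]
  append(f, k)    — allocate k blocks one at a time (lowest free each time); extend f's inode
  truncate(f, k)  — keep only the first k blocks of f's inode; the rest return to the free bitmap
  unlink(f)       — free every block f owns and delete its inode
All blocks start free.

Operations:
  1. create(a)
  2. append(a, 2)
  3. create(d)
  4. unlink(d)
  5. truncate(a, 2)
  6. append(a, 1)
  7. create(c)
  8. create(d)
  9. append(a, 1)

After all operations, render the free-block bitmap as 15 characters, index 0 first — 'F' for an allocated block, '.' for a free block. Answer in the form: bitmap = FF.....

[1] create(a) — a=0 (map F..............)
[2] append(a, 2) — a=0,1,2 (map FFF............)
[3] create(d) — a=0,1,2 d=3 (map FFFF...........)
[4] unlink(d) — a=0,1,2 (map FFF............)
[5] truncate(a, 2) — a=0,1 (map FF.............)
[6] append(a, 1) — a=0,1,2 (map FFF............)
[7] create(c) — a=0,1,2 c=3 (map FFFF...........)
[8] create(d) — a=0,1,2 c=3 d=4 (map FFFFF..........)
[9] append(a, 1) — a=0,1,2,5 c=3 d=4 (map FFFFFF.........)

bitmap = FFFFFF.........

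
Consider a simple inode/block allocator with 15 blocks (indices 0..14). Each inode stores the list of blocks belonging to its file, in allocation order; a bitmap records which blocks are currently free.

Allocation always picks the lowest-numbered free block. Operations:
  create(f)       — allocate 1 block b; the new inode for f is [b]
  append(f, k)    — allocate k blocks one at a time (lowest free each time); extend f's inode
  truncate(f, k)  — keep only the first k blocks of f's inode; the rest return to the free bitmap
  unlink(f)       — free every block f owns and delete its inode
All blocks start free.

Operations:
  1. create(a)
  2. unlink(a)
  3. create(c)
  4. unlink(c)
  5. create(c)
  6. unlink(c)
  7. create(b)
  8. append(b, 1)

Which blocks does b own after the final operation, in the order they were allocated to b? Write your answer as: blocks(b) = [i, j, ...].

create(a): bitmap=F.............. | a=[0]
unlink(a): bitmap=............... | 
create(c): bitmap=F.............. | c=[0]
unlink(c): bitmap=............... | 
create(c): bitmap=F.............. | c=[0]
unlink(c): bitmap=............... | 
create(b): bitmap=F.............. | b=[0]
append(b, 1): bitmap=FF............. | b=[0, 1]

blocks(b) = [0, 1]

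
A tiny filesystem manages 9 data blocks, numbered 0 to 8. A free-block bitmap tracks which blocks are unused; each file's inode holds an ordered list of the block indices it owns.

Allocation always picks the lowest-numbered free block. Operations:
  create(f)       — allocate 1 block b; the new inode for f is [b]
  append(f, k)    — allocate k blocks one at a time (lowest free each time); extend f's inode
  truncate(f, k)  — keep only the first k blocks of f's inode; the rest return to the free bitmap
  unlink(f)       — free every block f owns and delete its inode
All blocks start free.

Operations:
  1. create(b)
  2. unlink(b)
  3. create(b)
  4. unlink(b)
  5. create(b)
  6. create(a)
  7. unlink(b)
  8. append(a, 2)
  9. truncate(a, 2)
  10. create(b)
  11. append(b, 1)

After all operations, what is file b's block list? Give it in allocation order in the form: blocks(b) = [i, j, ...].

after create(b) → b:[0]  free=[F........]
after unlink(b) →   free=[.........]
after create(b) → b:[0]  free=[F........]
after unlink(b) →   free=[.........]
after create(b) → b:[0]  free=[F........]
after create(a) → a:[1], b:[0]  free=[FF.......]
after unlink(b) → a:[1]  free=[.F.......]
after append(a, 2) → a:[1, 0, 2]  free=[FFF......]
after truncate(a, 2) → a:[1, 0]  free=[FF.......]
after create(b) → a:[1, 0], b:[2]  free=[FFF......]
after append(b, 1) → a:[1, 0], b:[2, 3]  free=[FFFF.....]

blocks(b) = [2, 3]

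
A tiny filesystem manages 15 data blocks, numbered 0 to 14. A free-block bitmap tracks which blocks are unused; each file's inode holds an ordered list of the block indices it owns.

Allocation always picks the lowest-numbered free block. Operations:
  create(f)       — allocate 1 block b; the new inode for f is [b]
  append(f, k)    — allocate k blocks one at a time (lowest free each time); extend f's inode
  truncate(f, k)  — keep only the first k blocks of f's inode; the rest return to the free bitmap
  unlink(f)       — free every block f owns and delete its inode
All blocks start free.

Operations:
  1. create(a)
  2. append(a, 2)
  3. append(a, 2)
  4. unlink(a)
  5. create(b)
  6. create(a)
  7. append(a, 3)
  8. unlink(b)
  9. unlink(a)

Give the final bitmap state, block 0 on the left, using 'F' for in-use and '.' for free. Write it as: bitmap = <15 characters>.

bitmap = ...............

create(a): bitmap=F.............. | a=[0]
append(a, 2): bitmap=FFF............ | a=[0, 1, 2]
append(a, 2): bitmap=FFFFF.......... | a=[0, 1, 2, 3, 4]
unlink(a): bitmap=............... | 
create(b): bitmap=F.............. | b=[0]
create(a): bitmap=FF............. | a=[1] b=[0]
append(a, 3): bitmap=FFFFF.......... | a=[1, 2, 3, 4] b=[0]
unlink(b): bitmap=.FFFF.......... | a=[1, 2, 3, 4]
unlink(a): bitmap=............... | 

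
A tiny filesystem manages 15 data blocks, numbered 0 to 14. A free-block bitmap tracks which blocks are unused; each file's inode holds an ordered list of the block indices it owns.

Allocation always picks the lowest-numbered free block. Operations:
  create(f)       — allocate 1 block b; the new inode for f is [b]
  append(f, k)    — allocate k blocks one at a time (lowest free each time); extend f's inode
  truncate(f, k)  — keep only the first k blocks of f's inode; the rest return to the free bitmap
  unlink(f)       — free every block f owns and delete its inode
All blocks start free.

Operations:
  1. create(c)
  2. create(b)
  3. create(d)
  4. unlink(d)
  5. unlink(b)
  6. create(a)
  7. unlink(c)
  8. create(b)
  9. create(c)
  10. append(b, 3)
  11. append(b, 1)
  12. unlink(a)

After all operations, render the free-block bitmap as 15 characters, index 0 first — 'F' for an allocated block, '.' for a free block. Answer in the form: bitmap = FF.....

bitmap = F.FFFFF........

after create(c) → c:[0]  free=[F..............]
after create(b) → b:[1], c:[0]  free=[FF.............]
after create(d) → b:[1], c:[0], d:[2]  free=[FFF............]
after unlink(d) → b:[1], c:[0]  free=[FF.............]
after unlink(b) → c:[0]  free=[F..............]
after create(a) → a:[1], c:[0]  free=[FF.............]
after unlink(c) → a:[1]  free=[.F.............]
after create(b) → a:[1], b:[0]  free=[FF.............]
after create(c) → a:[1], b:[0], c:[2]  free=[FFF............]
after append(b, 3) → a:[1], b:[0, 3, 4, 5], c:[2]  free=[FFFFFF.........]
after append(b, 1) → a:[1], b:[0, 3, 4, 5, 6], c:[2]  free=[FFFFFFF........]
after unlink(a) → b:[0, 3, 4, 5, 6], c:[2]  free=[F.FFFFF........]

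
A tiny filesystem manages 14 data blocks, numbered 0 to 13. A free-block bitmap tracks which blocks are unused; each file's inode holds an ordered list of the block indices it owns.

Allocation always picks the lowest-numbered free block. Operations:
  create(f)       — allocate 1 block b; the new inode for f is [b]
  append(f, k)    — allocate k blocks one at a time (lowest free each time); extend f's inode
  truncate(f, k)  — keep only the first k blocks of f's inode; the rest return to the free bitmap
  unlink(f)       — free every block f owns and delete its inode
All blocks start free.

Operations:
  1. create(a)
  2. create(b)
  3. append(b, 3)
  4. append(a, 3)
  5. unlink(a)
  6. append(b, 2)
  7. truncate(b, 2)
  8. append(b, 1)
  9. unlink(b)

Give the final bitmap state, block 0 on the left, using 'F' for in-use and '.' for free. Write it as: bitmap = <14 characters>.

bitmap = ..............

[1] create(a) — a=0 (map F.............)
[2] create(b) — a=0 b=1 (map FF............)
[3] append(b, 3) — a=0 b=1,2,3,4 (map FFFFF.........)
[4] append(a, 3) — a=0,5,6,7 b=1,2,3,4 (map FFFFFFFF......)
[5] unlink(a) — b=1,2,3,4 (map .FFFF.........)
[6] append(b, 2) — b=1,2,3,4,0,5 (map FFFFFF........)
[7] truncate(b, 2) — b=1,2 (map .FF...........)
[8] append(b, 1) — b=1,2,0 (map FFF...........)
[9] unlink(b) —  (map ..............)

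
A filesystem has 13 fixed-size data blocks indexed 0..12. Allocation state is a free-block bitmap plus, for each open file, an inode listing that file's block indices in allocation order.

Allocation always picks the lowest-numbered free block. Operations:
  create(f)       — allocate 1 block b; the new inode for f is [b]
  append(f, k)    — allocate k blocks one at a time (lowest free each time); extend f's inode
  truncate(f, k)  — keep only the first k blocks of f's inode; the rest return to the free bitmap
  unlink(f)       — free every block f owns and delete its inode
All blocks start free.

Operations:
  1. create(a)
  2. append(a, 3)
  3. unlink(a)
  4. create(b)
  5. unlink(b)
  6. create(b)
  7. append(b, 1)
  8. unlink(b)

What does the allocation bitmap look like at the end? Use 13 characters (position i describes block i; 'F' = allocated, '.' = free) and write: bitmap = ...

bitmap = .............

create(a): bitmap=F............ | a=[0]
append(a, 3): bitmap=FFFF......... | a=[0, 1, 2, 3]
unlink(a): bitmap=............. | 
create(b): bitmap=F............ | b=[0]
unlink(b): bitmap=............. | 
create(b): bitmap=F............ | b=[0]
append(b, 1): bitmap=FF........... | b=[0, 1]
unlink(b): bitmap=............. | 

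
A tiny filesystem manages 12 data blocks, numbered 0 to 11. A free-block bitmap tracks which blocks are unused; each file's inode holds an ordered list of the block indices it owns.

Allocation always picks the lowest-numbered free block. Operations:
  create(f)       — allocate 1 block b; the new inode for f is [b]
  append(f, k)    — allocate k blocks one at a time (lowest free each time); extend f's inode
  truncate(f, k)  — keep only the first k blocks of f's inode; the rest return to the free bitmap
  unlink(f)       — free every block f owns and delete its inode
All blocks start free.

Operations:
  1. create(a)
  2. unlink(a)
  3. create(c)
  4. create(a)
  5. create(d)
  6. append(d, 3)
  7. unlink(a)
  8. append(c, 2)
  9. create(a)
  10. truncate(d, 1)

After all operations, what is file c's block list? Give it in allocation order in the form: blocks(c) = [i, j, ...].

blocks(c) = [0, 1, 6]

create(a): bitmap=F........... | a=[0]
unlink(a): bitmap=............ | 
create(c): bitmap=F........... | c=[0]
create(a): bitmap=FF.......... | a=[1] c=[0]
create(d): bitmap=FFF......... | a=[1] c=[0] d=[2]
append(d, 3): bitmap=FFFFFF...... | a=[1] c=[0] d=[2, 3, 4, 5]
unlink(a): bitmap=F.FFFF...... | c=[0] d=[2, 3, 4, 5]
append(c, 2): bitmap=FFFFFFF..... | c=[0, 1, 6] d=[2, 3, 4, 5]
create(a): bitmap=FFFFFFFF.... | a=[7] c=[0, 1, 6] d=[2, 3, 4, 5]
truncate(d, 1): bitmap=FFF...FF.... | a=[7] c=[0, 1, 6] d=[2]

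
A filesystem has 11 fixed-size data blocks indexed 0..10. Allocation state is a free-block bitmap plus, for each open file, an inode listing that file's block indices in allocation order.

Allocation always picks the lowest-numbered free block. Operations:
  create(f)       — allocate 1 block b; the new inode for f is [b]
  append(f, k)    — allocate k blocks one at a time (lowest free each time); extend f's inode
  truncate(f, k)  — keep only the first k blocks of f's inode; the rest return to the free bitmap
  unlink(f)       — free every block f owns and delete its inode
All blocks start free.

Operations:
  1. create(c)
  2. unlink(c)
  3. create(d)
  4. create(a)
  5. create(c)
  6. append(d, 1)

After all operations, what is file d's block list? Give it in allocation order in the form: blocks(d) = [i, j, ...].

blocks(d) = [0, 3]

  1. create(c)  ⇒  F..........  {c→[0]}
  2. unlink(c)  ⇒  ...........  {}
  3. create(d)  ⇒  F..........  {d→[0]}
  4. create(a)  ⇒  FF.........  {a→[1]; d→[0]}
  5. create(c)  ⇒  FFF........  {a→[1]; c→[2]; d→[0]}
  6. append(d, 1)  ⇒  FFFF.......  {a→[1]; c→[2]; d→[0, 3]}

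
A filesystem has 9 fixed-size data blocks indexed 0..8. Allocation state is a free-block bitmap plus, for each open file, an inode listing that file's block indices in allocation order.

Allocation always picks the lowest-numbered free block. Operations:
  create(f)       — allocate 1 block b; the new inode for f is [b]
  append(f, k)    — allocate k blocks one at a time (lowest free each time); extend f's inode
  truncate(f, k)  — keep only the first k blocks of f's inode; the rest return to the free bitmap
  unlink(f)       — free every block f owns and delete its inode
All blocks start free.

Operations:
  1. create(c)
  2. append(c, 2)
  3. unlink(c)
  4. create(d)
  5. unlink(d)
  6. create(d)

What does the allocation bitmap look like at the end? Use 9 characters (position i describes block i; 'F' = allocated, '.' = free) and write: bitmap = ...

bitmap = F........

  1. create(c)  ⇒  F........  {c→[0]}
  2. append(c, 2)  ⇒  FFF......  {c→[0, 1, 2]}
  3. unlink(c)  ⇒  .........  {}
  4. create(d)  ⇒  F........  {d→[0]}
  5. unlink(d)  ⇒  .........  {}
  6. create(d)  ⇒  F........  {d→[0]}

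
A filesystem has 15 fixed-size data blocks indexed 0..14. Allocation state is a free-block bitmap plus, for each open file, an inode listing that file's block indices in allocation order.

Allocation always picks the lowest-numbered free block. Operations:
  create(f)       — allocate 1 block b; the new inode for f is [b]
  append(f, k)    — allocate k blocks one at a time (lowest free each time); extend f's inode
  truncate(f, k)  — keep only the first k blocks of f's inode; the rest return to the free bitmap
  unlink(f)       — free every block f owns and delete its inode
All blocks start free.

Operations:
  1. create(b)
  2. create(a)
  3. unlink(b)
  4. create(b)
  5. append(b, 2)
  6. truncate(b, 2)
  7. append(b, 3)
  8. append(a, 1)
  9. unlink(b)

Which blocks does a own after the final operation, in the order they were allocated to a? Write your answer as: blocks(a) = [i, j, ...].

  1. create(b)  ⇒  F..............  {b→[0]}
  2. create(a)  ⇒  FF.............  {a→[1]; b→[0]}
  3. unlink(b)  ⇒  .F.............  {a→[1]}
  4. create(b)  ⇒  FF.............  {a→[1]; b→[0]}
  5. append(b, 2)  ⇒  FFFF...........  {a→[1]; b→[0, 2, 3]}
  6. truncate(b, 2)  ⇒  FFF............  {a→[1]; b→[0, 2]}
  7. append(b, 3)  ⇒  FFFFFF.........  {a→[1]; b→[0, 2, 3, 4, 5]}
  8. append(a, 1)  ⇒  FFFFFFF........  {a→[1, 6]; b→[0, 2, 3, 4, 5]}
  9. unlink(b)  ⇒  .F....F........  {a→[1, 6]}

blocks(a) = [1, 6]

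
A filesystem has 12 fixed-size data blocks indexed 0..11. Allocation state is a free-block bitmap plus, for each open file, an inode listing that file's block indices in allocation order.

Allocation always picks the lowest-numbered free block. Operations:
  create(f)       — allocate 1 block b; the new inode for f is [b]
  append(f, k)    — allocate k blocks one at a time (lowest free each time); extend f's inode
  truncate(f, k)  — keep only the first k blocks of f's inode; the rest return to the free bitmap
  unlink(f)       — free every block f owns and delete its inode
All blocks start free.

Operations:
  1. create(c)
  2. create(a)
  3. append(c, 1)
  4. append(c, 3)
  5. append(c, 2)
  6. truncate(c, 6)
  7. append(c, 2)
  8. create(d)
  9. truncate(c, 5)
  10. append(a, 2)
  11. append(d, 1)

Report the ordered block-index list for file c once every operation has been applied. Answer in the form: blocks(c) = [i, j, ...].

blocks(c) = [0, 2, 3, 4, 5]

after create(c) → c:[0]  free=[F...........]
after create(a) → a:[1], c:[0]  free=[FF..........]
after append(c, 1) → a:[1], c:[0, 2]  free=[FFF.........]
after append(c, 3) → a:[1], c:[0, 2, 3, 4, 5]  free=[FFFFFF......]
after append(c, 2) → a:[1], c:[0, 2, 3, 4, 5, 6, 7]  free=[FFFFFFFF....]
after truncate(c, 6) → a:[1], c:[0, 2, 3, 4, 5, 6]  free=[FFFFFFF.....]
after append(c, 2) → a:[1], c:[0, 2, 3, 4, 5, 6, 7, 8]  free=[FFFFFFFFF...]
after create(d) → a:[1], c:[0, 2, 3, 4, 5, 6, 7, 8], d:[9]  free=[FFFFFFFFFF..]
after truncate(c, 5) → a:[1], c:[0, 2, 3, 4, 5], d:[9]  free=[FFFFFF...F..]
after append(a, 2) → a:[1, 6, 7], c:[0, 2, 3, 4, 5], d:[9]  free=[FFFFFFFF.F..]
after append(d, 1) → a:[1, 6, 7], c:[0, 2, 3, 4, 5], d:[9, 8]  free=[FFFFFFFFFF..]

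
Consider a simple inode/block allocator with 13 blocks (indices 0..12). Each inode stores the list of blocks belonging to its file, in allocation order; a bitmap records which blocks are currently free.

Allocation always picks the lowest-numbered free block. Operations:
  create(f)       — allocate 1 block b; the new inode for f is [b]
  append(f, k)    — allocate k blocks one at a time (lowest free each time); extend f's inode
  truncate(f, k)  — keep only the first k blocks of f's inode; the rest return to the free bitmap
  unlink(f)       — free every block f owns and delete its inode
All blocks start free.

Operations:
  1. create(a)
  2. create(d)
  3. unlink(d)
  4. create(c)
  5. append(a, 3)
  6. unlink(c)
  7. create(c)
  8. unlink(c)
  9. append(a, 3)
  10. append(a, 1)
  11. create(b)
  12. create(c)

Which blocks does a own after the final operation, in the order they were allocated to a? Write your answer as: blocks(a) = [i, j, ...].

blocks(a) = [0, 2, 3, 4, 1, 5, 6, 7]

after create(a) → a:[0]  free=[F............]
after create(d) → a:[0], d:[1]  free=[FF...........]
after unlink(d) → a:[0]  free=[F............]
after create(c) → a:[0], c:[1]  free=[FF...........]
after append(a, 3) → a:[0, 2, 3, 4], c:[1]  free=[FFFFF........]
after unlink(c) → a:[0, 2, 3, 4]  free=[F.FFF........]
after create(c) → a:[0, 2, 3, 4], c:[1]  free=[FFFFF........]
after unlink(c) → a:[0, 2, 3, 4]  free=[F.FFF........]
after append(a, 3) → a:[0, 2, 3, 4, 1, 5, 6]  free=[FFFFFFF......]
after append(a, 1) → a:[0, 2, 3, 4, 1, 5, 6, 7]  free=[FFFFFFFF.....]
after create(b) → a:[0, 2, 3, 4, 1, 5, 6, 7], b:[8]  free=[FFFFFFFFF....]
after create(c) → a:[0, 2, 3, 4, 1, 5, 6, 7], b:[8], c:[9]  free=[FFFFFFFFFF...]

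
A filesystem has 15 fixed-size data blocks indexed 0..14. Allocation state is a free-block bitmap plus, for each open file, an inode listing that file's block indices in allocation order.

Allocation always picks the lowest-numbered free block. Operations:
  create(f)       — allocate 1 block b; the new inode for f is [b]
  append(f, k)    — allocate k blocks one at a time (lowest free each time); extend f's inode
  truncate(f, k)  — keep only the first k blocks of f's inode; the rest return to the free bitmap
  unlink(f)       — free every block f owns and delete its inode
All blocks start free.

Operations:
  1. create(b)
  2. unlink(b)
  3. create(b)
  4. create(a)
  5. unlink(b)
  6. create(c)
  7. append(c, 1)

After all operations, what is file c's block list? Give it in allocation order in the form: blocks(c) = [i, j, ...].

blocks(c) = [0, 2]

after create(b) → b:[0]  free=[F..............]
after unlink(b) →   free=[...............]
after create(b) → b:[0]  free=[F..............]
after create(a) → a:[1], b:[0]  free=[FF.............]
after unlink(b) → a:[1]  free=[.F.............]
after create(c) → a:[1], c:[0]  free=[FF.............]
after append(c, 1) → a:[1], c:[0, 2]  free=[FFF............]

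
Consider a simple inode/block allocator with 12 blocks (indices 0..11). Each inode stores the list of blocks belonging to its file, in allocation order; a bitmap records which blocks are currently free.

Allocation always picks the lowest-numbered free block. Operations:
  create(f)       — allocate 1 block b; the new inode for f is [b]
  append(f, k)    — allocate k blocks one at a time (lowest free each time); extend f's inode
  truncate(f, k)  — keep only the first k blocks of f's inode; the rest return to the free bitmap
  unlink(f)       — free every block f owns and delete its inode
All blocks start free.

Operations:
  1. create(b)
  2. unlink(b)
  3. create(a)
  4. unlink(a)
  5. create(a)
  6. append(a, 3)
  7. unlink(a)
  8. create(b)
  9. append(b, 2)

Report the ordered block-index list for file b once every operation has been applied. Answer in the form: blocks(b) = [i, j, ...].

blocks(b) = [0, 1, 2]

create(b): bitmap=F........... | b=[0]
unlink(b): bitmap=............ | 
create(a): bitmap=F........... | a=[0]
unlink(a): bitmap=............ | 
create(a): bitmap=F........... | a=[0]
append(a, 3): bitmap=FFFF........ | a=[0, 1, 2, 3]
unlink(a): bitmap=............ | 
create(b): bitmap=F........... | b=[0]
append(b, 2): bitmap=FFF......... | b=[0, 1, 2]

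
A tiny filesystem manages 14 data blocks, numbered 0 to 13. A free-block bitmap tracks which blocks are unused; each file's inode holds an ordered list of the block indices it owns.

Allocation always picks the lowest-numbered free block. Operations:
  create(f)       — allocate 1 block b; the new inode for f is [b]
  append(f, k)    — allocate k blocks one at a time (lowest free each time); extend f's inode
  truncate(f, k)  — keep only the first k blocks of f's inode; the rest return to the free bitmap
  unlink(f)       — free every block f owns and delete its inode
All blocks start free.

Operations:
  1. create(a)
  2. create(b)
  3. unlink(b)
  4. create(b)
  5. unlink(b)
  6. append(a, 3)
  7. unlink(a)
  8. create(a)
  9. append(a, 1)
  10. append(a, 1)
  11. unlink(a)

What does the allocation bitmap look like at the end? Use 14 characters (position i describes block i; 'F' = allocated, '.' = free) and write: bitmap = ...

after create(a) → a:[0]  free=[F.............]
after create(b) → a:[0], b:[1]  free=[FF............]
after unlink(b) → a:[0]  free=[F.............]
after create(b) → a:[0], b:[1]  free=[FF............]
after unlink(b) → a:[0]  free=[F.............]
after append(a, 3) → a:[0, 1, 2, 3]  free=[FFFF..........]
after unlink(a) →   free=[..............]
after create(a) → a:[0]  free=[F.............]
after append(a, 1) → a:[0, 1]  free=[FF............]
after append(a, 1) → a:[0, 1, 2]  free=[FFF...........]
after unlink(a) →   free=[..............]

bitmap = ..............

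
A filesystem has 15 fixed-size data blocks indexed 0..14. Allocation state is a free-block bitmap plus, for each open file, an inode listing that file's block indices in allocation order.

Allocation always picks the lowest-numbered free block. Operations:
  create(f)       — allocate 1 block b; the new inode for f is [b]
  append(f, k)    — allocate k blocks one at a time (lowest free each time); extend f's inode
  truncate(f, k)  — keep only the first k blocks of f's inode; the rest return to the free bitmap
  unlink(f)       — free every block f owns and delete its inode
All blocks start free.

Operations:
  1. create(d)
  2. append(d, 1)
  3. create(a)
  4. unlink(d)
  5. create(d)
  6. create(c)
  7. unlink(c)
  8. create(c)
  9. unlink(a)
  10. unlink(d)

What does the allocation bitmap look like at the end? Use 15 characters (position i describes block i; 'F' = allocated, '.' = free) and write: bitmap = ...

after create(d) → d:[0]  free=[F..............]
after append(d, 1) → d:[0, 1]  free=[FF.............]
after create(a) → a:[2], d:[0, 1]  free=[FFF............]
after unlink(d) → a:[2]  free=[..F............]
after create(d) → a:[2], d:[0]  free=[F.F............]
after create(c) → a:[2], c:[1], d:[0]  free=[FFF............]
after unlink(c) → a:[2], d:[0]  free=[F.F............]
after create(c) → a:[2], c:[1], d:[0]  free=[FFF............]
after unlink(a) → c:[1], d:[0]  free=[FF.............]
after unlink(d) → c:[1]  free=[.F.............]

bitmap = .F.............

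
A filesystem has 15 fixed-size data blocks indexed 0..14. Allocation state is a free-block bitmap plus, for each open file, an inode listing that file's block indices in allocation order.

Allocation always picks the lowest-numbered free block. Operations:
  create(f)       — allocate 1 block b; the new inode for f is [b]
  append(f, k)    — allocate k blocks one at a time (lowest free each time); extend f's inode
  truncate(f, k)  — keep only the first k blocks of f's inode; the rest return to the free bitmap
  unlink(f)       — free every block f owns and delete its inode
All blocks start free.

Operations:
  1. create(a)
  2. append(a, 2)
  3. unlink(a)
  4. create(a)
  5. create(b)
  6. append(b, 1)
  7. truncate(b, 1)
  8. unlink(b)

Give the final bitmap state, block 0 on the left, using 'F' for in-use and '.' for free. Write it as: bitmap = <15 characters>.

bitmap = F..............

  1. create(a)  ⇒  F..............  {a→[0]}
  2. append(a, 2)  ⇒  FFF............  {a→[0, 1, 2]}
  3. unlink(a)  ⇒  ...............  {}
  4. create(a)  ⇒  F..............  {a→[0]}
  5. create(b)  ⇒  FF.............  {a→[0]; b→[1]}
  6. append(b, 1)  ⇒  FFF............  {a→[0]; b→[1, 2]}
  7. truncate(b, 1)  ⇒  FF.............  {a→[0]; b→[1]}
  8. unlink(b)  ⇒  F..............  {a→[0]}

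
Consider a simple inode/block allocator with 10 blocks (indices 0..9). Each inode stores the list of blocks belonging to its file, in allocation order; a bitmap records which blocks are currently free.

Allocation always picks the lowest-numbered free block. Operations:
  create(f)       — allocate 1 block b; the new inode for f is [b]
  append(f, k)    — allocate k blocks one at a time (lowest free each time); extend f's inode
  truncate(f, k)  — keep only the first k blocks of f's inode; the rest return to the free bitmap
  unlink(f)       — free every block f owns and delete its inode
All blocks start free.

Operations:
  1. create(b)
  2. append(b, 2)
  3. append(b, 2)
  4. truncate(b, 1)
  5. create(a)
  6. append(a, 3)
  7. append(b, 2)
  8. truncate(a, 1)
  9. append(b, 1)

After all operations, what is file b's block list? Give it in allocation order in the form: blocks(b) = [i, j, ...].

after create(b) → b:[0]  free=[F.........]
after append(b, 2) → b:[0, 1, 2]  free=[FFF.......]
after append(b, 2) → b:[0, 1, 2, 3, 4]  free=[FFFFF.....]
after truncate(b, 1) → b:[0]  free=[F.........]
after create(a) → a:[1], b:[0]  free=[FF........]
after append(a, 3) → a:[1, 2, 3, 4], b:[0]  free=[FFFFF.....]
after append(b, 2) → a:[1, 2, 3, 4], b:[0, 5, 6]  free=[FFFFFFF...]
after truncate(a, 1) → a:[1], b:[0, 5, 6]  free=[FF...FF...]
after append(b, 1) → a:[1], b:[0, 5, 6, 2]  free=[FFF..FF...]

blocks(b) = [0, 5, 6, 2]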